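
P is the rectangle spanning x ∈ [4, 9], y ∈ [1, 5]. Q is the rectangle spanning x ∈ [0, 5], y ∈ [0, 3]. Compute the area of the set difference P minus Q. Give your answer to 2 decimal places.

18.00

|P∩Q|: x∈[4,5], y∈[1,3] → 1·2 = 2.
|P| = 20.
|P ∖ Q| = |P| − |P∩Q| = 20 − 2 = 18.00.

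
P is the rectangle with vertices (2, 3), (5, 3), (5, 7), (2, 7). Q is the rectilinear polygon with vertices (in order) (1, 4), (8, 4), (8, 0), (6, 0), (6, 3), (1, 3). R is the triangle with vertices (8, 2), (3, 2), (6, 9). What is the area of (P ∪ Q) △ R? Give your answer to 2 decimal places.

|P ∪ Q| = 22.
|(P ∪ Q) ∩ R| = 7.3095.
|(P ∪ Q) △ R| = 22 + 17.5 − 14.619 = 24.88.

24.88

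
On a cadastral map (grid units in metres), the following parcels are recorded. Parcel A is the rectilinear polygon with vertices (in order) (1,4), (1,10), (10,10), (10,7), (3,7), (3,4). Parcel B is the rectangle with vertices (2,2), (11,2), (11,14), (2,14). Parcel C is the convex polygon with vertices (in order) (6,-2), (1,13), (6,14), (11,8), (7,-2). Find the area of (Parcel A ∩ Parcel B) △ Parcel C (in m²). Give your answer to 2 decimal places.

|Parcel A ∩ Parcel B| = 27.
|(Parcel A ∩ Parcel B) ∩ Parcel C| = 22.2333.
|(Parcel A ∩ Parcel B) △ Parcel C| = 27 + 85 − 44.4667 = 67.53.

67.53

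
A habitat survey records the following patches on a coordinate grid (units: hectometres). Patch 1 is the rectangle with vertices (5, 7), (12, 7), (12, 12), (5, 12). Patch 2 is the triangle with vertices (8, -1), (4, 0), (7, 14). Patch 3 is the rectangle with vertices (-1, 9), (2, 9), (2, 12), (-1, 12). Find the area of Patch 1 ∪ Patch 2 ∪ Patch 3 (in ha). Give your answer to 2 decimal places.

By inclusion–exclusion:
Individual areas: |Patch 1| = 35, |Patch 2| = 29.5, |Patch 3| = 9.
|Patch 1∩Patch 2| = 6.3214.
|Patch 1∩Patch 3| = 0 (no overlap).
|Patch 2∩Patch 3| = 0.
|Patch 1∩Patch 2∩Patch 3| = 0.
|Patch 1 ∪ Patch 2 ∪ Patch 3| = 73.5 − 6.3214 + 0 = 67.18.

67.18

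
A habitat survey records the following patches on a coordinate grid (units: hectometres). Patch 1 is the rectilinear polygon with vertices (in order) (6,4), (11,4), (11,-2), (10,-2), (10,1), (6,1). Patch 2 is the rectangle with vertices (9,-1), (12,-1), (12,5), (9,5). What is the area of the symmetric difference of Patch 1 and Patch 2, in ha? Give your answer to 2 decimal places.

20.00

|Patch 1| = 18, |Patch 2| = 18, |Patch 1∩Patch 2| = 8.
|Patch 1 △ Patch 2| = |Patch 1| + |Patch 2| − 2·|Patch 1∩Patch 2| = 18 + 18 − 16 = 20.00.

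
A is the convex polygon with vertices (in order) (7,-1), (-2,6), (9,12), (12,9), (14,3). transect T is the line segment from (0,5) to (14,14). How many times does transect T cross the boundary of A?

The segment meets the boundary at (9.739,11.261).

1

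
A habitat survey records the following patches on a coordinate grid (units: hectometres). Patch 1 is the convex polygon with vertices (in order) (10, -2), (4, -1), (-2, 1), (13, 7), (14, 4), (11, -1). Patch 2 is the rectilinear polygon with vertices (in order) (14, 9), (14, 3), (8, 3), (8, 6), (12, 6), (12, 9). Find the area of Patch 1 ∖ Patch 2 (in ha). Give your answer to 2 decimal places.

54.75

|Patch 1| = 71.5, |Patch 1∩Patch 2| = 16.75.
|Patch 1 ∖ Patch 2| = |Patch 1| − |Patch 1∩Patch 2| = 71.5 − 16.75 = 54.75.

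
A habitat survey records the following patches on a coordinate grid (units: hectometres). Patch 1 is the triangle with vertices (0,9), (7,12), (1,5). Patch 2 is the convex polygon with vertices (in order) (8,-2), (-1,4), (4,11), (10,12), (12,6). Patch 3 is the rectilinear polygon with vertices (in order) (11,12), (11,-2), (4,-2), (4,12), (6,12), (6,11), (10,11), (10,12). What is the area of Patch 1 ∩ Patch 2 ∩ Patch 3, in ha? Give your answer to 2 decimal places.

The intersection is the polygon with vertices (6,11.333), (6,11), (6.143,11), (4,8.5), (4,10.714), (5.091,11.182).
By the shoelace formula its area is 2.86.

2.86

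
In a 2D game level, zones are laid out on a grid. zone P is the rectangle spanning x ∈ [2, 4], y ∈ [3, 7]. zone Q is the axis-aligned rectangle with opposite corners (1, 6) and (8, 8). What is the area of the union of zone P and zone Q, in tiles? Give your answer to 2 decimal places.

20.00

By inclusion–exclusion:
Individual areas: |zone P| = 8, |zone Q| = 14.
|zone P∩zone Q|: x∈[2,4], y∈[6,7] → 2·1 = 2.
|zone P ∪ zone Q| = 22 − 2 = 20.00.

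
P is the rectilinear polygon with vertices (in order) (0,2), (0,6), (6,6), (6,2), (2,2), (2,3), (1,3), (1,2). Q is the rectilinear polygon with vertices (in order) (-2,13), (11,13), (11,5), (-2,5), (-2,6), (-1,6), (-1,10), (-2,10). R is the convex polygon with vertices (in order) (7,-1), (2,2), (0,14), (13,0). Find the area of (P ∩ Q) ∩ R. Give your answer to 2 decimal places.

4.58

The region (P ∩ Q) ∩ R is the polygon with vertices (6,6), (6,5), (1.5,5), (1.333,6).
By the shoelace formula its area is 4.58.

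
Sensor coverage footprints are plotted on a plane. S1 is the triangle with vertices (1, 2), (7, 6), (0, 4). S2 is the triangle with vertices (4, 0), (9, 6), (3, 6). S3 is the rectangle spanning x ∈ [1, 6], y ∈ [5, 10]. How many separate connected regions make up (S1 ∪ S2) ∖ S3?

(S1 ∪ S2) ∖ S3 is a single connected region.

1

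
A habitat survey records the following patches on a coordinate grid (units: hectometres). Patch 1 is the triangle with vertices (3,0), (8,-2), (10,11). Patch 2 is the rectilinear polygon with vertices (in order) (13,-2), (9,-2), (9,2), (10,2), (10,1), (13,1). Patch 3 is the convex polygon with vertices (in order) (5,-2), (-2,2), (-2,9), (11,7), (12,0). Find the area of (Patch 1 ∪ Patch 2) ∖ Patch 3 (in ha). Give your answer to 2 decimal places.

|Patch 1 ∪ Patch 2| = 47.5.
|(Patch 1 ∪ Patch 2) ∩ Patch 3| = 35.9439.
|(Patch 1 ∪ Patch 2) ∖ Patch 3| = 47.5 − 35.9439 = 11.56.

11.56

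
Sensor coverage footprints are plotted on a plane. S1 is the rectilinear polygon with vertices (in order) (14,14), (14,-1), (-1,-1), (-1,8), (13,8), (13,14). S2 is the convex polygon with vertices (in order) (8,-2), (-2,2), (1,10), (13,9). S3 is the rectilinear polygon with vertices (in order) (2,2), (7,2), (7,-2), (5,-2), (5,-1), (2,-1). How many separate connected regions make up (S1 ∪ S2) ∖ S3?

1

(S1 ∪ S2) ∖ S3 is a single connected region.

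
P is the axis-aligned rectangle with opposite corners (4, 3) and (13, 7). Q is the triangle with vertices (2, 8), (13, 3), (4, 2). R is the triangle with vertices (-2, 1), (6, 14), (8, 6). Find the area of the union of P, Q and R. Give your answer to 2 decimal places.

78.23

By inclusion–exclusion:
Individual areas: |P| = 36, |Q| = 28, |R| = 45.
|P∩Q| = 18.4.
|P∩R| = 7.875.
|Q∩R| = 9.4907.
|P∩Q∩R| = 4.9952.
|P ∪ Q ∪ R| = 109 − 35.7657 + 4.9952 = 78.23.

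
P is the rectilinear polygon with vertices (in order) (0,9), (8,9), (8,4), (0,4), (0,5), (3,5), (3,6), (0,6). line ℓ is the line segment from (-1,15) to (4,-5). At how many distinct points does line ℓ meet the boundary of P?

4

The segment meets the boundary at (1.75,4), (1.5,5), (1.25,6), (0.5,9).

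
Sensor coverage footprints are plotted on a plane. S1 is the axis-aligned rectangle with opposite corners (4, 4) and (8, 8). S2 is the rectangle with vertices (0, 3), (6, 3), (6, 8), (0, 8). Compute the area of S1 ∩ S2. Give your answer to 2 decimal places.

8.00

|S1∩S2|: x∈[4,6], y∈[4,8] → 2·4 = 8.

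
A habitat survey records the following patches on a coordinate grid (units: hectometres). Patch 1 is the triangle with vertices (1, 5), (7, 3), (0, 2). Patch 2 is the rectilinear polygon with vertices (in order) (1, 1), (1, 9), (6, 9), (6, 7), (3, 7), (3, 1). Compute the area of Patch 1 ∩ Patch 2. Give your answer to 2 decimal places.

4.76

The intersection is the polygon with vertices (3,4.333), (3,2.429), (1,2.143), (1,5).
By the shoelace formula its area is 4.76.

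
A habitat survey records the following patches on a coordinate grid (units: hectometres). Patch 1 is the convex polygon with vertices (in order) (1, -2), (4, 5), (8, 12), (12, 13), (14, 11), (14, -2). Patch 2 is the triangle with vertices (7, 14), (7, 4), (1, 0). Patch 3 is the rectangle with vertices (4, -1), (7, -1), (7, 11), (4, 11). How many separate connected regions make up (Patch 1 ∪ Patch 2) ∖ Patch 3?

(Patch 1 ∪ Patch 2) ∖ Patch 3 splits into 2 disjoint pieces (area 117.425, area 1.9286).

2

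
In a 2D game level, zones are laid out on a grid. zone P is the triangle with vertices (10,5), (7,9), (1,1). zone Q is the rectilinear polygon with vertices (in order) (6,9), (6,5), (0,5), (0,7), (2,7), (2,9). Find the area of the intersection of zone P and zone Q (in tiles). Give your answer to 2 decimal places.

2.67

The intersection is the polygon with vertices (6,7.667), (6,5), (4,5).
By the shoelace formula its area is 2.67.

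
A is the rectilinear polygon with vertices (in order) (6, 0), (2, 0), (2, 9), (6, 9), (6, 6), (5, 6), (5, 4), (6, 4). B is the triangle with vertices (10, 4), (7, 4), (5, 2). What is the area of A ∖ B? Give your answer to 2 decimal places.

|A| = 34, |A∩B| = 0.3.
|A ∖ B| = |A| − |A∩B| = 34 − 0.3 = 33.70.

33.70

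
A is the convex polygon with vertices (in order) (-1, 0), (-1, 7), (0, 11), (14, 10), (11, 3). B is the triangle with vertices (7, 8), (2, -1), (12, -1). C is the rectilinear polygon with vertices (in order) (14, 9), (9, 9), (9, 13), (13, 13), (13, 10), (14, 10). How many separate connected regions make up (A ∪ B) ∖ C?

2

(A ∪ B) ∖ C splits into 2 disjoint pieces (area 137.428, area 0.0357).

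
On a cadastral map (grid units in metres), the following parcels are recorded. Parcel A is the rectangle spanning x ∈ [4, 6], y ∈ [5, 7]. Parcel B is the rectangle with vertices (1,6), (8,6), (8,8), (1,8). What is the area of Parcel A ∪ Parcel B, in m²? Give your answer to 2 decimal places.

16.00

By inclusion–exclusion:
Individual areas: |Parcel A| = 4, |Parcel B| = 14.
|Parcel A∩Parcel B|: x∈[4,6], y∈[6,7] → 2·1 = 2.
|Parcel A ∪ Parcel B| = 18 − 2 = 16.00.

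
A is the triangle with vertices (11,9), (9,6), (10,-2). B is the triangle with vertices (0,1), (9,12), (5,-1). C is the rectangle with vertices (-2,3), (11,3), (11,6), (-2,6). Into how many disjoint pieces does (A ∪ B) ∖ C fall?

(A ∪ B) ∖ C splits into 4 disjoint pieces (area 2.6989, area 2.5909, area 9.1888, area 15.8252).

4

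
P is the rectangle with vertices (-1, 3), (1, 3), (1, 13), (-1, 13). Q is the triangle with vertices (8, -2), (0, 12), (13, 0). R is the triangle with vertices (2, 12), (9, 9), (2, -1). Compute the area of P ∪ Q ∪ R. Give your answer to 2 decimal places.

By inclusion–exclusion:
Individual areas: |P| = 20, |Q| = 43, |R| = 45.5.
|P∩Q| = 0.4135.
|P∩R| = 0.
|Q∩R| = 12.2547.
|P∩Q∩R| = 0.
|P ∪ Q ∪ R| = 108.5 − 12.6681 + 0 = 95.83.

95.83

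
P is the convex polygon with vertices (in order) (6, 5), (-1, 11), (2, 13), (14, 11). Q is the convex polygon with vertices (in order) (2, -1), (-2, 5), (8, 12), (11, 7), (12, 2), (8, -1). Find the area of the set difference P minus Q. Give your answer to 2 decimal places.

|P| = 60, |P∩Q| = 27.4283.
|P ∖ Q| = |P| − |P∩Q| = 60 − 27.4283 = 32.57.

32.57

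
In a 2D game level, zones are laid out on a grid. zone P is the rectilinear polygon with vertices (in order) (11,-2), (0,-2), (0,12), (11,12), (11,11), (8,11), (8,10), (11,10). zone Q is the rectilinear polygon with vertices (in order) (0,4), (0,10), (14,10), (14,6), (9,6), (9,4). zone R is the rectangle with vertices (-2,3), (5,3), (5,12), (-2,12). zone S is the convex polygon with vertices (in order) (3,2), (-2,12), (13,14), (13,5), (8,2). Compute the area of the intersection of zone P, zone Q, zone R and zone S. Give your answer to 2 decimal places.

26.00

The intersection is the polygon with vertices (5,4), (2,4), (0,8), (0,10), (5,10).
By the shoelace formula its area is 26.00.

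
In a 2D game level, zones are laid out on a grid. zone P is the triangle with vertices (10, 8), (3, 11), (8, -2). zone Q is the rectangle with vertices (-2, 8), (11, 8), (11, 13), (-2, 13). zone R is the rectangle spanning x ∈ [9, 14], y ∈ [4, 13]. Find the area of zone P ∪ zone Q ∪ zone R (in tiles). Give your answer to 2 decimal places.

By inclusion–exclusion:
Individual areas: |zone P| = 38, |zone Q| = 65, |zone R| = 45.
|zone P∩zone Q| = 8.7692.
|zone P∩zone R| = 2.6143.
|zone Q∩zone R|: x∈[9,11], y∈[8,13] → 2·5 = 10.
|zone P∩zone Q∩zone R| = 0.2143.
|zone P ∪ zone Q ∪ zone R| = 148 − 21.3835 + 0.2143 = 126.83.

126.83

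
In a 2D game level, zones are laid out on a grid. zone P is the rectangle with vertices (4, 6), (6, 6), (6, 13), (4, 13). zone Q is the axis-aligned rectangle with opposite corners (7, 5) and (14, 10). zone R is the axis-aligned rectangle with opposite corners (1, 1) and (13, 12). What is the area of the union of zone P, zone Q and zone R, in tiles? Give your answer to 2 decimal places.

By inclusion–exclusion:
Individual areas: |zone P| = 14, |zone Q| = 35, |zone R| = 132.
|zone P∩zone Q| = 0 (no overlap).
|zone P∩zone R|: x∈[4,6], y∈[6,12] → 2·6 = 12.
|zone Q∩zone R|: x∈[7,13], y∈[5,10] → 6·5 = 30.
|zone P∩zone Q∩zone R| = 0.
|zone P ∪ zone Q ∪ zone R| = 181 − 42 + 0 = 139.00.

139.00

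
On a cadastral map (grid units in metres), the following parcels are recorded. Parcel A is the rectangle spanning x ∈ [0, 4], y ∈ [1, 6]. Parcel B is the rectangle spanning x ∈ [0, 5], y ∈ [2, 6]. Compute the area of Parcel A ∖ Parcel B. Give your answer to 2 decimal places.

|Parcel A∩Parcel B|: x∈[0,4], y∈[2,6] → 4·4 = 16.
|Parcel A| = 20.
|Parcel A ∖ Parcel B| = |Parcel A| − |Parcel A∩Parcel B| = 20 − 16 = 4.00.

4.00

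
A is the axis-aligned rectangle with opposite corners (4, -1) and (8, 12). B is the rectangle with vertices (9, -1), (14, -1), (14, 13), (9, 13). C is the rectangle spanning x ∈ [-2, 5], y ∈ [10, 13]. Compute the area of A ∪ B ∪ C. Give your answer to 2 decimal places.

141.00

By inclusion–exclusion:
Individual areas: |A| = 52, |B| = 70, |C| = 21.
|A∩B| = 0 (no overlap).
|A∩C|: x∈[4,5], y∈[10,12] → 1·2 = 2.
|B∩C| = 0 (no overlap).
|A∩B∩C| = 0.
|A ∪ B ∪ C| = 143 − 2 + 0 = 141.00.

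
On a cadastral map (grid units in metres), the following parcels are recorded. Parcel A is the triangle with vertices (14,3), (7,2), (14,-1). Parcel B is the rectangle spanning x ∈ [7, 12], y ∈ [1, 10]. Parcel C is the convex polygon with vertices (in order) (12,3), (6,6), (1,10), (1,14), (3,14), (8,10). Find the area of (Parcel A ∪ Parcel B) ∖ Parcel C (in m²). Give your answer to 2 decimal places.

38.63

|Parcel A ∪ Parcel B| = 53.381.
|(Parcel A ∪ Parcel B) ∩ Parcel C| = 14.75.
|(Parcel A ∪ Parcel B) ∖ Parcel C| = 53.381 − 14.75 = 38.63.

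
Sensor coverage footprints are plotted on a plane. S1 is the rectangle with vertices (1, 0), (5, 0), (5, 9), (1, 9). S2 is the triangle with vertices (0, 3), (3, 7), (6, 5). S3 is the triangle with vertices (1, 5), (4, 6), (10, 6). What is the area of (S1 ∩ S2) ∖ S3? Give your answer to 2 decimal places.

6.51

|S1 ∩ S2| = 8.
|(S1 ∩ S2) ∩ S3| = 1.4874.
|(S1 ∩ S2) ∖ S3| = 8 − 1.4874 = 6.51.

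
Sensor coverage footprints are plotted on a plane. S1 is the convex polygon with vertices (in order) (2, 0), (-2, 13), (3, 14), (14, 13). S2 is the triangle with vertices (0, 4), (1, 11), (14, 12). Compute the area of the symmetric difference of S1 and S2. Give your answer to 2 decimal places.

68.99

|S1| = 112, |S2| = 45, |S1∩S2| = 44.0072.
|S1 △ S2| = |S1| + |S2| − 2·|S1∩S2| = 112 + 45 − 88.0144 = 68.99.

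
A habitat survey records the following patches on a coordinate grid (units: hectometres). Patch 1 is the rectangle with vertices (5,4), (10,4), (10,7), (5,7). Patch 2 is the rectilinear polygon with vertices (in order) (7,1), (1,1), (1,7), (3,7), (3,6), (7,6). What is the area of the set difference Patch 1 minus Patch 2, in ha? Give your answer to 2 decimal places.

11.00

|Patch 1| = 15, |Patch 1∩Patch 2| = 4.
|Patch 1 ∖ Patch 2| = |Patch 1| − |Patch 1∩Patch 2| = 15 − 4 = 11.00.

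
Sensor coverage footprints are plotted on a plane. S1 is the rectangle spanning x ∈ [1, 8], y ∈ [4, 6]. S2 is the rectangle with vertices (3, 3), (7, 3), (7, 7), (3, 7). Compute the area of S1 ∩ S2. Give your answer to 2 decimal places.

8.00

|S1∩S2|: x∈[3,7], y∈[4,6] → 4·2 = 8.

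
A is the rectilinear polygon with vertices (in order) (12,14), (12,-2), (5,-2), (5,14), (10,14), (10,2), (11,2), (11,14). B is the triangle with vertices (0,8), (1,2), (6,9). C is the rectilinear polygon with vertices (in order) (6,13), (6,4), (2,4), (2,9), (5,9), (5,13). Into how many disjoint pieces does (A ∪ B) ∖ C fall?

2

(A ∪ B) ∖ C splits into 2 disjoint pieces (area 91, area 8.7619).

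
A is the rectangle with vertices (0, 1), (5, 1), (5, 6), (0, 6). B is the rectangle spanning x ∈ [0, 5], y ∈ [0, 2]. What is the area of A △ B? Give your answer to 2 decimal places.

25.00

|A∩B|: x∈[0,5], y∈[1,2] → 5·1 = 5.
|A △ B| = |A| + |B| − 2·|A∩B| = 25 + 10 − 10 = 25.00.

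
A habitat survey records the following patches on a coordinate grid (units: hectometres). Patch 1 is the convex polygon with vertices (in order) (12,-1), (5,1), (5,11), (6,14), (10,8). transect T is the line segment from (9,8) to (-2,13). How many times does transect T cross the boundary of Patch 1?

The segment meets the boundary at (5,9.818).

1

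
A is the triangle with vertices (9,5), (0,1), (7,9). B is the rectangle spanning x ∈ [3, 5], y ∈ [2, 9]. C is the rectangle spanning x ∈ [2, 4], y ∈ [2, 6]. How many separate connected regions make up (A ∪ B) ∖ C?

2

(A ∪ B) ∖ C splits into 2 disjoint pieces (area 23.2698, area 1.4107).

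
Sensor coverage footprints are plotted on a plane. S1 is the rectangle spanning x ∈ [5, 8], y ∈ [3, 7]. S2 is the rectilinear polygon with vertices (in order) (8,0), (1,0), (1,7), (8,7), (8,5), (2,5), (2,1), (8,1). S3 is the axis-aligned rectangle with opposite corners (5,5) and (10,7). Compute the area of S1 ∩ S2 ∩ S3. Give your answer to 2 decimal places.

6.00

The intersection is the polygon with vertices (5,5), (5,7), (8,7), (8,5).
By the shoelace formula its area is 6.00.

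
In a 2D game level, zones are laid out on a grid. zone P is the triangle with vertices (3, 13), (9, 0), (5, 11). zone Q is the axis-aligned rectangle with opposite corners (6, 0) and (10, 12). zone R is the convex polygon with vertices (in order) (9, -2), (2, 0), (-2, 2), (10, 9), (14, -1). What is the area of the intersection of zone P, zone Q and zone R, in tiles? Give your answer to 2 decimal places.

The intersection is the polygon with vertices (6,6.667), (6.475,6.944), (9,0), (6,6.5).
By the shoelace formula its area is 2.25.

2.25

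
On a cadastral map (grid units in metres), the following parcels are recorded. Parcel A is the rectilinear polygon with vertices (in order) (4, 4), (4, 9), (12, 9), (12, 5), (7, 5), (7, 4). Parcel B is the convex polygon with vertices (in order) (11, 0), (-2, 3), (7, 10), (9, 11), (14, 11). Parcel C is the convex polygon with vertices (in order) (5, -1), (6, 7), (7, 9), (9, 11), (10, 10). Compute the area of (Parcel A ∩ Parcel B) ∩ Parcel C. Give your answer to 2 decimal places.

The region (Parcel A ∩ Parcel B) ∩ Parcel C is the polygon with vertices (9.546,9), (7.727,5), (7,5), (7,4), (5.625,4), (6,7), (7,9).
By the shoelace formula its area is 11.11.

11.11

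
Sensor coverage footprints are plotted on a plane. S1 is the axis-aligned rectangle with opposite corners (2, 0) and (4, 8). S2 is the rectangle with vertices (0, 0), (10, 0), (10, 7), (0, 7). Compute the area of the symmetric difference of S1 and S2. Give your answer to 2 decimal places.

|S1∩S2|: x∈[2,4], y∈[0,7] → 2·7 = 14.
|S1 △ S2| = |S1| + |S2| − 2·|S1∩S2| = 16 + 70 − 28 = 58.00.

58.00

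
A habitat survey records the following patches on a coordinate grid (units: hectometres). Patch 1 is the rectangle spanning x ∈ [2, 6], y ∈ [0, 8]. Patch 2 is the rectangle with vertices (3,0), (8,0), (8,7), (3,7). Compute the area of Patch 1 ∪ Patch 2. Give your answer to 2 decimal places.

46.00

By inclusion–exclusion:
Individual areas: |Patch 1| = 32, |Patch 2| = 35.
|Patch 1∩Patch 2|: x∈[3,6], y∈[0,7] → 3·7 = 21.
|Patch 1 ∪ Patch 2| = 67 − 21 = 46.00.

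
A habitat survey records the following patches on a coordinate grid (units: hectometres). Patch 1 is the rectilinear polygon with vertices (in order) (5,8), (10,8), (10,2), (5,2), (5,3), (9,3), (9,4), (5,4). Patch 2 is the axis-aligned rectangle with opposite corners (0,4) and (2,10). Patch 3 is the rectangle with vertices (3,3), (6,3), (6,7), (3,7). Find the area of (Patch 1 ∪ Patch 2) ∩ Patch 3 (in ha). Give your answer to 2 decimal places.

3.00

|Patch 1 ∪ Patch 2| = 38.
|(Patch 1 ∪ Patch 2) ∩ Patch 3| = 3.00.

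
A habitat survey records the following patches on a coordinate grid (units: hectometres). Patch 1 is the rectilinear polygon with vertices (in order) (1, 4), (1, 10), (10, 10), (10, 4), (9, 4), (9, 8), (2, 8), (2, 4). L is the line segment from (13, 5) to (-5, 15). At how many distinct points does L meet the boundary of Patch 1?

4

The segment meets the boundary at (4,10), (7.6,8), (9,7.222), (10,6.667).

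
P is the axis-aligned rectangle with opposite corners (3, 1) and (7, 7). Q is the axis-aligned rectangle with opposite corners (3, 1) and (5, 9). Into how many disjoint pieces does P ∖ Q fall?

1

P ∖ Q is a single connected region.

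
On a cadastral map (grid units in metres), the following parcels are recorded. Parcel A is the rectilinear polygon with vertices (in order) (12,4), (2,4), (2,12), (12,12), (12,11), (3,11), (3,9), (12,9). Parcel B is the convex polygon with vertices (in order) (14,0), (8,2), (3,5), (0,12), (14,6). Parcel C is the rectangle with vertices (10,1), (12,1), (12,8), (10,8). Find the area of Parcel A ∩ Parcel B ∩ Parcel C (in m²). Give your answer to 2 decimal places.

6.57

The intersection is the polygon with vertices (12,6.857), (12,4), (10,4), (10,7.714).
By the shoelace formula its area is 6.57.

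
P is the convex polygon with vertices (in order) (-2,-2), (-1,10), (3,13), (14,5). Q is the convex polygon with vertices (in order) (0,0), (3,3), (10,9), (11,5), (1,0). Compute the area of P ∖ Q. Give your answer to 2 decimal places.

|P| = 125, |P∩Q| = 27.9426.
|P ∖ Q| = |P| − |P∩Q| = 125 − 27.9426 = 97.06.

97.06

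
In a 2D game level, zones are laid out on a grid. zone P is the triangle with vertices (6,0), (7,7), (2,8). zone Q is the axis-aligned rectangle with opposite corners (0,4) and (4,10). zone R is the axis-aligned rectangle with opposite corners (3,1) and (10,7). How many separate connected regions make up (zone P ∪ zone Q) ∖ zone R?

2

(zone P ∪ zone Q) ∖ zone R splits into 2 disjoint pieces (area 0.3214, area 21.9).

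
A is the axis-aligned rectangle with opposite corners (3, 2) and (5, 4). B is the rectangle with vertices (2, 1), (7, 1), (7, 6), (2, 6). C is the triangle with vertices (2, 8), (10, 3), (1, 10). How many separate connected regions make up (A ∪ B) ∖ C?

(A ∪ B) ∖ C splits into 2 disjoint pieces (area 23.9875, area 0.2857).

2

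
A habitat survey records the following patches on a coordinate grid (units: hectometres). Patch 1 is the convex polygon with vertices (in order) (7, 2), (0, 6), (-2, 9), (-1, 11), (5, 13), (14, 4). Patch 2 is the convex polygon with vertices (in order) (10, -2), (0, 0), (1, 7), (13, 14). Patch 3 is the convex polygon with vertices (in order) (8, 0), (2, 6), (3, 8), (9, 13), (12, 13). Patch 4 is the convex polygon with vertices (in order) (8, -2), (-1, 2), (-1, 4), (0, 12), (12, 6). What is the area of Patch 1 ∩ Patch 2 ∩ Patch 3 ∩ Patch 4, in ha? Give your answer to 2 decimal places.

37.52

The intersection is the polygon with vertices (8.771,2.506), (7,2), (4.667,3.333), (2,6), (3,8), (3.667,8.556), (5.154,9.423), (10.133,6.933).
By the shoelace formula its area is 37.52.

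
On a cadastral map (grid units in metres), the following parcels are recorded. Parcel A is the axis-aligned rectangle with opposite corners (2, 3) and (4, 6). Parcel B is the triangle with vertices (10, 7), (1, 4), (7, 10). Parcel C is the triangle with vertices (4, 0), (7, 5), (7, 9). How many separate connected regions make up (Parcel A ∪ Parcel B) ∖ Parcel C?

1

(Parcel A ∪ Parcel B) ∖ Parcel C is a single connected region.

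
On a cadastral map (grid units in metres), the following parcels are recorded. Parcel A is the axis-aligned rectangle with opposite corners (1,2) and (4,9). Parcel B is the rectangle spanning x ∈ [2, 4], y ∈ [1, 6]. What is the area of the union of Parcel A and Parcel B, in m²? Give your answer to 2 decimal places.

23.00

By inclusion–exclusion:
Individual areas: |Parcel A| = 21, |Parcel B| = 10.
|Parcel A∩Parcel B|: x∈[2,4], y∈[2,6] → 2·4 = 8.
|Parcel A ∪ Parcel B| = 31 − 8 = 23.00.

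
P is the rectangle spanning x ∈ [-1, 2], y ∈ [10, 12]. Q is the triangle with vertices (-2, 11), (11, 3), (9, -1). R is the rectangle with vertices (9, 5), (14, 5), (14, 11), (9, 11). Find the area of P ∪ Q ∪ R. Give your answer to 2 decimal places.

69.88

By inclusion–exclusion:
Individual areas: |P| = 6, |Q| = 34, |R| = 30.
|P∩Q| = 0.1202.
|P∩R| = 0 (no overlap).
|Q∩R| = 0.
|P∩Q∩R| = 0.
|P ∪ Q ∪ R| = 70 − 0.1202 + 0 = 69.88.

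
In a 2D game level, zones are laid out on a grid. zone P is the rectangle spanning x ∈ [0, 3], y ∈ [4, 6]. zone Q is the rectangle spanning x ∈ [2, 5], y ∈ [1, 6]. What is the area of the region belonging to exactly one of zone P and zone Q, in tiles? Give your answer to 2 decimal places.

|zone P∩zone Q|: x∈[2,3], y∈[4,6] → 1·2 = 2.
|zone P △ zone Q| = |zone P| + |zone Q| − 2·|zone P∩zone Q| = 6 + 15 − 4 = 17.00.

17.00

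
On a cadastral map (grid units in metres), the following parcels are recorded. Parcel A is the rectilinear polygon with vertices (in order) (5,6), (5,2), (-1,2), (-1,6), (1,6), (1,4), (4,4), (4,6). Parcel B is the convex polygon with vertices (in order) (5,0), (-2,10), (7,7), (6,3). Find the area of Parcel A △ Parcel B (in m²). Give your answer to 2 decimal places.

40.54

|Parcel A| = 18, |Parcel B| = 35, |Parcel A∩Parcel B| = 6.2286.
|Parcel A △ Parcel B| = |Parcel A| + |Parcel B| − 2·|Parcel A∩Parcel B| = 18 + 35 − 12.4571 = 40.54.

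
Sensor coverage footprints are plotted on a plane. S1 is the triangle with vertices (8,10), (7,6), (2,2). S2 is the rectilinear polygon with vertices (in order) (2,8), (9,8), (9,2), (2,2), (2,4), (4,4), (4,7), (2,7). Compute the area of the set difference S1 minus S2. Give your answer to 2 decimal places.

|S1| = 8, |S1∩S2| = 6.8333.
|S1 ∖ S2| = |S1| − |S1∩S2| = 8 − 6.8333 = 1.17.

1.17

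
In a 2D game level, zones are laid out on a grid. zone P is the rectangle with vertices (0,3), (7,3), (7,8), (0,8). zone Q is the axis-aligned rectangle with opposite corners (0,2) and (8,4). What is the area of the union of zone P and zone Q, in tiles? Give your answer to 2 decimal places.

By inclusion–exclusion:
Individual areas: |zone P| = 35, |zone Q| = 16.
|zone P∩zone Q|: x∈[0,7], y∈[3,4] → 7·1 = 7.
|zone P ∪ zone Q| = 51 − 7 = 44.00.

44.00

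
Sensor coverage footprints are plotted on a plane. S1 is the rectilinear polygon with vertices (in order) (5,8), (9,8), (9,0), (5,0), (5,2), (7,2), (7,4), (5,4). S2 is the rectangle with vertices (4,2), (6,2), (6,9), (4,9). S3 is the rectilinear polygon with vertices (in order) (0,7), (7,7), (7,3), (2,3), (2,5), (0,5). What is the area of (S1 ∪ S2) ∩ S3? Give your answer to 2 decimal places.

11.00

|S1 ∪ S2| = 38.
|(S1 ∪ S2) ∩ S3| = 11.00.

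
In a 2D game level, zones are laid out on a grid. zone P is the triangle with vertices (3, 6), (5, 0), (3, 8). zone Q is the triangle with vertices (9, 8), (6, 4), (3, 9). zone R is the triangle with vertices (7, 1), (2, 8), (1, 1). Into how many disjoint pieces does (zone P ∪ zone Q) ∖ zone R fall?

(zone P ∪ zone Q) ∖ zone R splits into 3 disjoint pieces (area 0.3769, area 0.0417, area 13.5).

3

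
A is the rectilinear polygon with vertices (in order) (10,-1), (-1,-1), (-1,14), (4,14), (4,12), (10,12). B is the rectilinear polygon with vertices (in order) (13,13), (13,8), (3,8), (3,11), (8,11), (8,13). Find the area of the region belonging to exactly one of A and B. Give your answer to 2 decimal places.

|A| = 153, |B| = 40, |A∩B| = 23.
|A △ B| = |A| + |B| − 2·|A∩B| = 153 + 40 − 46 = 147.00.

147.00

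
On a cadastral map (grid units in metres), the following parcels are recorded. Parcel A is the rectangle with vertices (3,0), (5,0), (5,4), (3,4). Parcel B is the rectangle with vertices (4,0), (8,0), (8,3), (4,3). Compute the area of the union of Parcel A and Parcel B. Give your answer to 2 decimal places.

17.00

By inclusion–exclusion:
Individual areas: |Parcel A| = 8, |Parcel B| = 12.
|Parcel A∩Parcel B|: x∈[4,5], y∈[0,3] → 1·3 = 3.
|Parcel A ∪ Parcel B| = 20 − 3 = 17.00.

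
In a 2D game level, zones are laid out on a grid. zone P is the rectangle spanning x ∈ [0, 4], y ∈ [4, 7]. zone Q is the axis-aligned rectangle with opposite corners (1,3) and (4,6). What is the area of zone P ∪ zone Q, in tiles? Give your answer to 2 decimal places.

15.00

By inclusion–exclusion:
Individual areas: |zone P| = 12, |zone Q| = 9.
|zone P∩zone Q|: x∈[1,4], y∈[4,6] → 3·2 = 6.
|zone P ∪ zone Q| = 21 − 6 = 15.00.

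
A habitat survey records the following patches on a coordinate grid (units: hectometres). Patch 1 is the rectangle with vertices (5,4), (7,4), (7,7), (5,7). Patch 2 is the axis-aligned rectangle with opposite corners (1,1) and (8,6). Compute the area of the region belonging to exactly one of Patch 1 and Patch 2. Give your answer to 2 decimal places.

33.00

|Patch 1∩Patch 2|: x∈[5,7], y∈[4,6] → 2·2 = 4.
|Patch 1 △ Patch 2| = |Patch 1| + |Patch 2| − 2·|Patch 1∩Patch 2| = 6 + 35 − 8 = 33.00.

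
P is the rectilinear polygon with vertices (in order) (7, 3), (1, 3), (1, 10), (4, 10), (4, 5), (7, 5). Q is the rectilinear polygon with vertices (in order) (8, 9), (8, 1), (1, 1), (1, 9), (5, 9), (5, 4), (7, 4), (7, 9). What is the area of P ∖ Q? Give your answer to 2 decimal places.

|P| = 27, |P∩Q| = 22.
|P ∖ Q| = |P| − |P∩Q| = 27 − 22 = 5.00.

5.00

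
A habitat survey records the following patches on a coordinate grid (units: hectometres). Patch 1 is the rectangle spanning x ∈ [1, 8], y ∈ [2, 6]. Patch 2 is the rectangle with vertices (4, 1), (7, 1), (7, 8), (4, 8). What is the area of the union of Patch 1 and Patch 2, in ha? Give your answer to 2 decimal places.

By inclusion–exclusion:
Individual areas: |Patch 1| = 28, |Patch 2| = 21.
|Patch 1∩Patch 2|: x∈[4,7], y∈[2,6] → 3·4 = 12.
|Patch 1 ∪ Patch 2| = 49 − 12 = 37.00.

37.00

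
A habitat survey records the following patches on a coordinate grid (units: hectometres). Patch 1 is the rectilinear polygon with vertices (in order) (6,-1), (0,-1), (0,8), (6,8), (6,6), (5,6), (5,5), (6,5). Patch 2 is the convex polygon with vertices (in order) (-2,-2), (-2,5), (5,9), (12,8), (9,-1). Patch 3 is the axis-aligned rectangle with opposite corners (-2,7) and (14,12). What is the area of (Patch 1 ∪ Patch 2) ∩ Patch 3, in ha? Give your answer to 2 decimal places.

16.21

The region (Patch 1 ∪ Patch 2) ∩ Patch 3 is the polygon with vertices (3.25,8), (5,9), (12,8), (11.667,7), (0,7), (0,8).
By the shoelace formula its area is 16.21.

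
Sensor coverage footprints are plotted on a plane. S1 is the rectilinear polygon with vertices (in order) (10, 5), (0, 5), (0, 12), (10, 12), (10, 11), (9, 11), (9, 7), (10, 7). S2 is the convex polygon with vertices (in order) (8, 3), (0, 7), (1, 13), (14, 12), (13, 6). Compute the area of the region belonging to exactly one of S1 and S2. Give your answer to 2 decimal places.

47.17

|S1| = 66, |S2| = 101, |S1∩S2| = 59.9167.
|S1 △ S2| = |S1| + |S2| − 2·|S1∩S2| = 66 + 101 − 119.8333 = 47.17.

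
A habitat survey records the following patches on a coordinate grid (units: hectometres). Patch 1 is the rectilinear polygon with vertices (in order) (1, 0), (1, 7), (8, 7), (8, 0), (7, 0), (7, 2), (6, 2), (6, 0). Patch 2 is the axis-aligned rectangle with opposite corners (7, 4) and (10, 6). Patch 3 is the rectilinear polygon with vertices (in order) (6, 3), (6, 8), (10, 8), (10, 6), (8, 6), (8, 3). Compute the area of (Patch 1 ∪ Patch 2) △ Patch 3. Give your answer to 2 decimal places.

49.00

|Patch 1 ∪ Patch 2| = 51.
|(Patch 1 ∪ Patch 2) ∩ Patch 3| = 8.
|(Patch 1 ∪ Patch 2) △ Patch 3| = 51 + 14 − 16 = 49.00.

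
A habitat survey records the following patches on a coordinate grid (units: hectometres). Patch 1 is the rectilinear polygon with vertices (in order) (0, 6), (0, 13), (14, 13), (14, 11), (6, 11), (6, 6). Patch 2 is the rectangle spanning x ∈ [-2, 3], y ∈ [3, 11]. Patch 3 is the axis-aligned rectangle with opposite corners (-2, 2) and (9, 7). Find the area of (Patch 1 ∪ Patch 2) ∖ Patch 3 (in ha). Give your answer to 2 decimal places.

|Patch 1 ∪ Patch 2| = 83.
|(Patch 1 ∪ Patch 2) ∩ Patch 3| = 23.
|(Patch 1 ∪ Patch 2) ∖ Patch 3| = 83 − 23 = 60.00.

60.00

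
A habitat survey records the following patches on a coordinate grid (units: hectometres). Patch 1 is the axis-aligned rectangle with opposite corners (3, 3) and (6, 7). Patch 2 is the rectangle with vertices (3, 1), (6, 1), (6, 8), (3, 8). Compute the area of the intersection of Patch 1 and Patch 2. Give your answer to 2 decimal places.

12.00

|Patch 1∩Patch 2|: x∈[3,6], y∈[3,7] → 3·4 = 12.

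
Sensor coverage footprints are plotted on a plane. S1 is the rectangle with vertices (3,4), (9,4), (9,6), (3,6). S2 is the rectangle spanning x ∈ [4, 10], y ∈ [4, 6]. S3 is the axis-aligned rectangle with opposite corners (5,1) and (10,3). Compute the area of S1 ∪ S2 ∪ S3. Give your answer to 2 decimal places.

By inclusion–exclusion:
Individual areas: |S1| = 12, |S2| = 12, |S3| = 10.
|S1∩S2|: x∈[4,9], y∈[4,6] → 5·2 = 10.
|S1∩S3| = 0 (no overlap).
|S2∩S3| = 0 (no overlap).
|S1∩S2∩S3| = 0.
|S1 ∪ S2 ∪ S3| = 34 − 10 + 0 = 24.00.

24.00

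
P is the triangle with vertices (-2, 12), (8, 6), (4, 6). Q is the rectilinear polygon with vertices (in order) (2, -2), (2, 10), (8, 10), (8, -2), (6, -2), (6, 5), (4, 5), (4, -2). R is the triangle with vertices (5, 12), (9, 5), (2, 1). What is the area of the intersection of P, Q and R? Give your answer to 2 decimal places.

The intersection is the polygon with vertices (4,6), (3.5,6.5), (4.016,8.391), (8,6).
By the shoelace formula its area is 5.38.

5.38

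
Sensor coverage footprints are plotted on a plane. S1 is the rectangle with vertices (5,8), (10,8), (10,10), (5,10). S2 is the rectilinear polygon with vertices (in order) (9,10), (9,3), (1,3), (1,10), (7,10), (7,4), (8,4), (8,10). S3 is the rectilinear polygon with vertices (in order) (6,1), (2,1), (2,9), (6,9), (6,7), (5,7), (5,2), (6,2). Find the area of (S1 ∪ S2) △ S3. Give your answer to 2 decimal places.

41.00

|S1 ∪ S2| = 54.
|(S1 ∪ S2) ∩ S3| = 20.
|(S1 ∪ S2) △ S3| = 54 + 27 − 40 = 41.00.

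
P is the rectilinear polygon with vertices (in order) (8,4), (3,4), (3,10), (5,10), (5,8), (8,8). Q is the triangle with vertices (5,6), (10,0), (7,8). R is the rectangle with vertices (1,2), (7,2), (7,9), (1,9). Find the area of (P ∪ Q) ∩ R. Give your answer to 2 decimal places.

The region (P ∪ Q) ∩ R is the polygon with vertices (3,9), (5,9), (5,8), (7,8), (7,3.6), (6.667,4), (3,4).
By the shoelace formula its area is 18.07.

18.07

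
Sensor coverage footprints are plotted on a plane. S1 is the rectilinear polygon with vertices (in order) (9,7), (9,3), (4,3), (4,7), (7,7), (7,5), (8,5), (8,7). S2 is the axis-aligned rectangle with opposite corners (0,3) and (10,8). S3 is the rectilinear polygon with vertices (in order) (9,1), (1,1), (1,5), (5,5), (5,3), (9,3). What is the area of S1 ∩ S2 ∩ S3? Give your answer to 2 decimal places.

2.00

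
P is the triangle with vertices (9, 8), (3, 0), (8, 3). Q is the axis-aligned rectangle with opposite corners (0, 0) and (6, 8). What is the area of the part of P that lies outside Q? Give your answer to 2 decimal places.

|P| = 11, |P∩Q| = 3.3.
|P ∖ Q| = |P| − |P∩Q| = 11 − 3.3 = 7.70.

7.70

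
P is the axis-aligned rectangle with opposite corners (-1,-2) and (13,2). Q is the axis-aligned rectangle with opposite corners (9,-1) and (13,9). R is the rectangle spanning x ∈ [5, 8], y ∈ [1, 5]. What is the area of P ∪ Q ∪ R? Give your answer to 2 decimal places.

93.00

By inclusion–exclusion:
Individual areas: |P| = 56, |Q| = 40, |R| = 12.
|P∩Q|: x∈[9,13], y∈[-1,2] → 4·3 = 12.
|P∩R|: x∈[5,8], y∈[1,2] → 3·1 = 3.
|Q∩R| = 0 (no overlap).
|P∩Q∩R| = 0.
|P ∪ Q ∪ R| = 108 − 15 + 0 = 93.00.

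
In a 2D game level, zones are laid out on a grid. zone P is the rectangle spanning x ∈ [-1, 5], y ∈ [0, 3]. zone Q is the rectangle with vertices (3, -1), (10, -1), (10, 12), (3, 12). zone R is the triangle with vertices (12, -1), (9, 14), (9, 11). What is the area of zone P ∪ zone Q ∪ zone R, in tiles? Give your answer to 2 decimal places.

105.40

By inclusion–exclusion:
Individual areas: |zone P| = 18, |zone Q| = 91, |zone R| = 4.5.
|zone P∩zone Q|: x∈[3,5], y∈[0,3] → 2·3 = 6.
|zone P∩zone R| = 0.
|zone Q∩zone R| = 2.1.
|zone P∩zone Q∩zone R| = 0.
|zone P ∪ zone Q ∪ zone R| = 113.5 − 8.1 + 0 = 105.40.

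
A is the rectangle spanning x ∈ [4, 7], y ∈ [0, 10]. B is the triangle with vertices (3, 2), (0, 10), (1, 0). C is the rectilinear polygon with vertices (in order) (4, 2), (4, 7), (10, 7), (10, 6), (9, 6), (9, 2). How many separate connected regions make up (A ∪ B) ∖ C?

3

(A ∪ B) ∖ C splits into 3 disjoint pieces (area 6, area 9, area 11).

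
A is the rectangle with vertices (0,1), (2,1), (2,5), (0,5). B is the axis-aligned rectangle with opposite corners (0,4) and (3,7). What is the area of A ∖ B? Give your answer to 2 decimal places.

|A∩B|: x∈[0,2], y∈[4,5] → 2·1 = 2.
|A| = 8.
|A ∖ B| = |A| − |A∩B| = 8 − 2 = 6.00.

6.00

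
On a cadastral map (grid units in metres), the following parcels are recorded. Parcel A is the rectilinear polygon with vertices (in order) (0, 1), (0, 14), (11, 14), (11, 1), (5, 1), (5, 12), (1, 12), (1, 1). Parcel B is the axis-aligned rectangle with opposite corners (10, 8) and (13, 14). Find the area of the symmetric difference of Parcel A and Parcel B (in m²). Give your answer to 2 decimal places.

105.00

|Parcel A| = 99, |Parcel B| = 18, |Parcel A∩Parcel B| = 6.
|Parcel A △ Parcel B| = |Parcel A| + |Parcel B| − 2·|Parcel A∩Parcel B| = 99 + 18 − 12 = 105.00.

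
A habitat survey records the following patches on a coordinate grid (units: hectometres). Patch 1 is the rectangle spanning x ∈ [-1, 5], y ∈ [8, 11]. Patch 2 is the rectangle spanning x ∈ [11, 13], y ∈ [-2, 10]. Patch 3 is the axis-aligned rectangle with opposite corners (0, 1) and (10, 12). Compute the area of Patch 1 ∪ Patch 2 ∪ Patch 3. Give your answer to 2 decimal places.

By inclusion–exclusion:
Individual areas: |Patch 1| = 18, |Patch 2| = 24, |Patch 3| = 110.
|Patch 1∩Patch 2| = 0 (no overlap).
|Patch 1∩Patch 3|: x∈[0,5], y∈[8,11] → 5·3 = 15.
|Patch 2∩Patch 3| = 0 (no overlap).
|Patch 1∩Patch 2∩Patch 3| = 0.
|Patch 1 ∪ Patch 2 ∪ Patch 3| = 152 − 15 + 0 = 137.00.

137.00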